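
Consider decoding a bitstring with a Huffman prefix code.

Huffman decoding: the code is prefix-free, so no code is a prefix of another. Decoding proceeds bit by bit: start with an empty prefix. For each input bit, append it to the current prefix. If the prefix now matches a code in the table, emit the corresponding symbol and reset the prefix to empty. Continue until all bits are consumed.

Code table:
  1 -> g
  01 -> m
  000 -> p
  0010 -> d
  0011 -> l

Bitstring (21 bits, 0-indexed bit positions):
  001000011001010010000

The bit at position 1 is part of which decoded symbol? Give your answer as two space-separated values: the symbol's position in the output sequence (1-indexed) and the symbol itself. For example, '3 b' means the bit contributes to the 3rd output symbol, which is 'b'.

Answer: 1 d

Derivation:
Bit 0: prefix='0' (no match yet)
Bit 1: prefix='00' (no match yet)
Bit 2: prefix='001' (no match yet)
Bit 3: prefix='0010' -> emit 'd', reset
Bit 4: prefix='0' (no match yet)
Bit 5: prefix='00' (no match yet)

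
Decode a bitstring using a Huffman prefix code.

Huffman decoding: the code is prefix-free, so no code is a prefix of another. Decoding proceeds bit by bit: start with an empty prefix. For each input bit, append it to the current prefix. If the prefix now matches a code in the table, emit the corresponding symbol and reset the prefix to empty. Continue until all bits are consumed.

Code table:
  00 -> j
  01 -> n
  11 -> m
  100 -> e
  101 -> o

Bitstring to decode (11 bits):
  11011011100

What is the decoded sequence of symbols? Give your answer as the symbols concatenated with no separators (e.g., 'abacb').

Answer: mnomj

Derivation:
Bit 0: prefix='1' (no match yet)
Bit 1: prefix='11' -> emit 'm', reset
Bit 2: prefix='0' (no match yet)
Bit 3: prefix='01' -> emit 'n', reset
Bit 4: prefix='1' (no match yet)
Bit 5: prefix='10' (no match yet)
Bit 6: prefix='101' -> emit 'o', reset
Bit 7: prefix='1' (no match yet)
Bit 8: prefix='11' -> emit 'm', reset
Bit 9: prefix='0' (no match yet)
Bit 10: prefix='00' -> emit 'j', reset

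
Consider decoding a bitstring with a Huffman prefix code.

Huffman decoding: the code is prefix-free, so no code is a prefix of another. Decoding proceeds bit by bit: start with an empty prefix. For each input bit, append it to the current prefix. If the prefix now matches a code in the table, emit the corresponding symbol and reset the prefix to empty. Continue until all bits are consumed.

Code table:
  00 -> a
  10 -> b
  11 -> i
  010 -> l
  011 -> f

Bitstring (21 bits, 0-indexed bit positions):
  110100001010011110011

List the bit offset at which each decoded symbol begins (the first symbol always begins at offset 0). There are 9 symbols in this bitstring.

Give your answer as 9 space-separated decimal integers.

Answer: 0 2 5 7 10 12 15 17 19

Derivation:
Bit 0: prefix='1' (no match yet)
Bit 1: prefix='11' -> emit 'i', reset
Bit 2: prefix='0' (no match yet)
Bit 3: prefix='01' (no match yet)
Bit 4: prefix='010' -> emit 'l', reset
Bit 5: prefix='0' (no match yet)
Bit 6: prefix='00' -> emit 'a', reset
Bit 7: prefix='0' (no match yet)
Bit 8: prefix='01' (no match yet)
Bit 9: prefix='010' -> emit 'l', reset
Bit 10: prefix='1' (no match yet)
Bit 11: prefix='10' -> emit 'b', reset
Bit 12: prefix='0' (no match yet)
Bit 13: prefix='01' (no match yet)
Bit 14: prefix='011' -> emit 'f', reset
Bit 15: prefix='1' (no match yet)
Bit 16: prefix='11' -> emit 'i', reset
Bit 17: prefix='0' (no match yet)
Bit 18: prefix='00' -> emit 'a', reset
Bit 19: prefix='1' (no match yet)
Bit 20: prefix='11' -> emit 'i', reset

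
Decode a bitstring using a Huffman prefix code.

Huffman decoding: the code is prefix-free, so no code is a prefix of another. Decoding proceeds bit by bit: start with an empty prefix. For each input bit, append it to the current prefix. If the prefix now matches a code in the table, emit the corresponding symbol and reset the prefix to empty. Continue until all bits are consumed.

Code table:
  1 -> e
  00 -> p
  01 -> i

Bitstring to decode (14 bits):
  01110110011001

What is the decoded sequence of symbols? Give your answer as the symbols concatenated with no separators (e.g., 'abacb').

Bit 0: prefix='0' (no match yet)
Bit 1: prefix='01' -> emit 'i', reset
Bit 2: prefix='1' -> emit 'e', reset
Bit 3: prefix='1' -> emit 'e', reset
Bit 4: prefix='0' (no match yet)
Bit 5: prefix='01' -> emit 'i', reset
Bit 6: prefix='1' -> emit 'e', reset
Bit 7: prefix='0' (no match yet)
Bit 8: prefix='00' -> emit 'p', reset
Bit 9: prefix='1' -> emit 'e', reset
Bit 10: prefix='1' -> emit 'e', reset
Bit 11: prefix='0' (no match yet)
Bit 12: prefix='00' -> emit 'p', reset
Bit 13: prefix='1' -> emit 'e', reset

Answer: ieeiepeepe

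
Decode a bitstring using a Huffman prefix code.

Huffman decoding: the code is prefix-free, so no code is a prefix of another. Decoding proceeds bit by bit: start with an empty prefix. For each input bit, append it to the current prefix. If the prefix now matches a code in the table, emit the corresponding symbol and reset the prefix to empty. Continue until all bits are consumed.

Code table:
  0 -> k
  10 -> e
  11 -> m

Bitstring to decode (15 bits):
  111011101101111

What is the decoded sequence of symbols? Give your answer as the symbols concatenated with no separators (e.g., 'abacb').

Answer: mememkmm

Derivation:
Bit 0: prefix='1' (no match yet)
Bit 1: prefix='11' -> emit 'm', reset
Bit 2: prefix='1' (no match yet)
Bit 3: prefix='10' -> emit 'e', reset
Bit 4: prefix='1' (no match yet)
Bit 5: prefix='11' -> emit 'm', reset
Bit 6: prefix='1' (no match yet)
Bit 7: prefix='10' -> emit 'e', reset
Bit 8: prefix='1' (no match yet)
Bit 9: prefix='11' -> emit 'm', reset
Bit 10: prefix='0' -> emit 'k', reset
Bit 11: prefix='1' (no match yet)
Bit 12: prefix='11' -> emit 'm', reset
Bit 13: prefix='1' (no match yet)
Bit 14: prefix='11' -> emit 'm', reset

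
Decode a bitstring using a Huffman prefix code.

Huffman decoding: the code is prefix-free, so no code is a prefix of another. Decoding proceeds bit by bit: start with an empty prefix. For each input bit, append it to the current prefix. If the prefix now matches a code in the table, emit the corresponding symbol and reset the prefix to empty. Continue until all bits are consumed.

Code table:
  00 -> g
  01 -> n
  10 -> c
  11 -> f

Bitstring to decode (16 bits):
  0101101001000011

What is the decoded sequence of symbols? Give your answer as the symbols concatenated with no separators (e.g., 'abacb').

Bit 0: prefix='0' (no match yet)
Bit 1: prefix='01' -> emit 'n', reset
Bit 2: prefix='0' (no match yet)
Bit 3: prefix='01' -> emit 'n', reset
Bit 4: prefix='1' (no match yet)
Bit 5: prefix='10' -> emit 'c', reset
Bit 6: prefix='1' (no match yet)
Bit 7: prefix='10' -> emit 'c', reset
Bit 8: prefix='0' (no match yet)
Bit 9: prefix='01' -> emit 'n', reset
Bit 10: prefix='0' (no match yet)
Bit 11: prefix='00' -> emit 'g', reset
Bit 12: prefix='0' (no match yet)
Bit 13: prefix='00' -> emit 'g', reset
Bit 14: prefix='1' (no match yet)
Bit 15: prefix='11' -> emit 'f', reset

Answer: nnccnggf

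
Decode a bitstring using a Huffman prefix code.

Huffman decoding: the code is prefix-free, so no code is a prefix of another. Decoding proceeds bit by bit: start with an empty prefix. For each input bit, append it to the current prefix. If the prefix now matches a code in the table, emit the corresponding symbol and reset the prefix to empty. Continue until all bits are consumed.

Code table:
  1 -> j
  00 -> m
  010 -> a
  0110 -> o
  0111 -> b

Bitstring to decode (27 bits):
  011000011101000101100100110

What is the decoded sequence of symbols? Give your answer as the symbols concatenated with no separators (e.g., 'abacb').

Answer: ombamjoao

Derivation:
Bit 0: prefix='0' (no match yet)
Bit 1: prefix='01' (no match yet)
Bit 2: prefix='011' (no match yet)
Bit 3: prefix='0110' -> emit 'o', reset
Bit 4: prefix='0' (no match yet)
Bit 5: prefix='00' -> emit 'm', reset
Bit 6: prefix='0' (no match yet)
Bit 7: prefix='01' (no match yet)
Bit 8: prefix='011' (no match yet)
Bit 9: prefix='0111' -> emit 'b', reset
Bit 10: prefix='0' (no match yet)
Bit 11: prefix='01' (no match yet)
Bit 12: prefix='010' -> emit 'a', reset
Bit 13: prefix='0' (no match yet)
Bit 14: prefix='00' -> emit 'm', reset
Bit 15: prefix='1' -> emit 'j', reset
Bit 16: prefix='0' (no match yet)
Bit 17: prefix='01' (no match yet)
Bit 18: prefix='011' (no match yet)
Bit 19: prefix='0110' -> emit 'o', reset
Bit 20: prefix='0' (no match yet)
Bit 21: prefix='01' (no match yet)
Bit 22: prefix='010' -> emit 'a', reset
Bit 23: prefix='0' (no match yet)
Bit 24: prefix='01' (no match yet)
Bit 25: prefix='011' (no match yet)
Bit 26: prefix='0110' -> emit 'o', reset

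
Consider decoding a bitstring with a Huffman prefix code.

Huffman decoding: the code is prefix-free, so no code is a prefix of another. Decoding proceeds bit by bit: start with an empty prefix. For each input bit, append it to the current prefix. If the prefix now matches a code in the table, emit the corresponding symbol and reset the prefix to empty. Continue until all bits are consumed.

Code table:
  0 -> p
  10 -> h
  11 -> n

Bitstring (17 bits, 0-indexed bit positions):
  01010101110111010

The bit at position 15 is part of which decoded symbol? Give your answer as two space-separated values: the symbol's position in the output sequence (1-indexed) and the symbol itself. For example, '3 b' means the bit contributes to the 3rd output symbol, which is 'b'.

Bit 0: prefix='0' -> emit 'p', reset
Bit 1: prefix='1' (no match yet)
Bit 2: prefix='10' -> emit 'h', reset
Bit 3: prefix='1' (no match yet)
Bit 4: prefix='10' -> emit 'h', reset
Bit 5: prefix='1' (no match yet)
Bit 6: prefix='10' -> emit 'h', reset
Bit 7: prefix='1' (no match yet)
Bit 8: prefix='11' -> emit 'n', reset
Bit 9: prefix='1' (no match yet)
Bit 10: prefix='10' -> emit 'h', reset
Bit 11: prefix='1' (no match yet)
Bit 12: prefix='11' -> emit 'n', reset
Bit 13: prefix='1' (no match yet)
Bit 14: prefix='10' -> emit 'h', reset
Bit 15: prefix='1' (no match yet)
Bit 16: prefix='10' -> emit 'h', reset

Answer: 9 h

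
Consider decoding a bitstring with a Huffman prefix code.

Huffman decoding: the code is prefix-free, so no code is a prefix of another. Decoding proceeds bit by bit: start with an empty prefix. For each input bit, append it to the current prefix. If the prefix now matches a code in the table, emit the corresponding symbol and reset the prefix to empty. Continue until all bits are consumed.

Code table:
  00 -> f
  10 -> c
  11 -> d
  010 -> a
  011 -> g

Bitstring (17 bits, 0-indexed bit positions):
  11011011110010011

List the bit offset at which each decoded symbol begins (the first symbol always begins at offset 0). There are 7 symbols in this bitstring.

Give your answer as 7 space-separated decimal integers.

Answer: 0 2 5 8 10 12 14

Derivation:
Bit 0: prefix='1' (no match yet)
Bit 1: prefix='11' -> emit 'd', reset
Bit 2: prefix='0' (no match yet)
Bit 3: prefix='01' (no match yet)
Bit 4: prefix='011' -> emit 'g', reset
Bit 5: prefix='0' (no match yet)
Bit 6: prefix='01' (no match yet)
Bit 7: prefix='011' -> emit 'g', reset
Bit 8: prefix='1' (no match yet)
Bit 9: prefix='11' -> emit 'd', reset
Bit 10: prefix='0' (no match yet)
Bit 11: prefix='00' -> emit 'f', reset
Bit 12: prefix='1' (no match yet)
Bit 13: prefix='10' -> emit 'c', reset
Bit 14: prefix='0' (no match yet)
Bit 15: prefix='01' (no match yet)
Bit 16: prefix='011' -> emit 'g', reset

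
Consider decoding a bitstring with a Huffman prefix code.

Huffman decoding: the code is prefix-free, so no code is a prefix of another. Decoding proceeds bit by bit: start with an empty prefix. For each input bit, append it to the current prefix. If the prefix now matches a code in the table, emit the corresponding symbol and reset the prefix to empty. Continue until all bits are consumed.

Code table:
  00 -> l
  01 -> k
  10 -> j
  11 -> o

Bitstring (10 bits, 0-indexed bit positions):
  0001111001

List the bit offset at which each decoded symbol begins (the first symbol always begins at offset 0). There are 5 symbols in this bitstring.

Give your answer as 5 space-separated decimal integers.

Bit 0: prefix='0' (no match yet)
Bit 1: prefix='00' -> emit 'l', reset
Bit 2: prefix='0' (no match yet)
Bit 3: prefix='01' -> emit 'k', reset
Bit 4: prefix='1' (no match yet)
Bit 5: prefix='11' -> emit 'o', reset
Bit 6: prefix='1' (no match yet)
Bit 7: prefix='10' -> emit 'j', reset
Bit 8: prefix='0' (no match yet)
Bit 9: prefix='01' -> emit 'k', reset

Answer: 0 2 4 6 8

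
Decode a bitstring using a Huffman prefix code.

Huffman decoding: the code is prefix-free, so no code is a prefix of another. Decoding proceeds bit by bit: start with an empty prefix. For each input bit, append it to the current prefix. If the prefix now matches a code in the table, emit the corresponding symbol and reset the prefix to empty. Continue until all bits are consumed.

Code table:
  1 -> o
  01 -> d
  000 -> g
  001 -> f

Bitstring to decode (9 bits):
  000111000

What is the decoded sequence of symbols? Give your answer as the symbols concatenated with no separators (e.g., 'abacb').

Answer: gooog

Derivation:
Bit 0: prefix='0' (no match yet)
Bit 1: prefix='00' (no match yet)
Bit 2: prefix='000' -> emit 'g', reset
Bit 3: prefix='1' -> emit 'o', reset
Bit 4: prefix='1' -> emit 'o', reset
Bit 5: prefix='1' -> emit 'o', reset
Bit 6: prefix='0' (no match yet)
Bit 7: prefix='00' (no match yet)
Bit 8: prefix='000' -> emit 'g', reset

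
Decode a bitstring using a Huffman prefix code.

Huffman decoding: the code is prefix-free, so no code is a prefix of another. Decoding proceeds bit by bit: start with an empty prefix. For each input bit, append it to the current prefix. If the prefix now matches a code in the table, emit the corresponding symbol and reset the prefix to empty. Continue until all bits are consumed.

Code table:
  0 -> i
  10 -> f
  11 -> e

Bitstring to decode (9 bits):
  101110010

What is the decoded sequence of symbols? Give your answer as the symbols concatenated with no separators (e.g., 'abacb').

Bit 0: prefix='1' (no match yet)
Bit 1: prefix='10' -> emit 'f', reset
Bit 2: prefix='1' (no match yet)
Bit 3: prefix='11' -> emit 'e', reset
Bit 4: prefix='1' (no match yet)
Bit 5: prefix='10' -> emit 'f', reset
Bit 6: prefix='0' -> emit 'i', reset
Bit 7: prefix='1' (no match yet)
Bit 8: prefix='10' -> emit 'f', reset

Answer: fefif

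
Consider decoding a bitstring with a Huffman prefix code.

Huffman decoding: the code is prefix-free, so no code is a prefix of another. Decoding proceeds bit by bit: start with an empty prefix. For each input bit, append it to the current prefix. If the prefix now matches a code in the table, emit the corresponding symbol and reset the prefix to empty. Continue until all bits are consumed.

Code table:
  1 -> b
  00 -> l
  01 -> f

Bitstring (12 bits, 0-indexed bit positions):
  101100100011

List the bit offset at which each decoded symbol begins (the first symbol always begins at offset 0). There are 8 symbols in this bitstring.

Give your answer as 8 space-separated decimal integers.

Bit 0: prefix='1' -> emit 'b', reset
Bit 1: prefix='0' (no match yet)
Bit 2: prefix='01' -> emit 'f', reset
Bit 3: prefix='1' -> emit 'b', reset
Bit 4: prefix='0' (no match yet)
Bit 5: prefix='00' -> emit 'l', reset
Bit 6: prefix='1' -> emit 'b', reset
Bit 7: prefix='0' (no match yet)
Bit 8: prefix='00' -> emit 'l', reset
Bit 9: prefix='0' (no match yet)
Bit 10: prefix='01' -> emit 'f', reset
Bit 11: prefix='1' -> emit 'b', reset

Answer: 0 1 3 4 6 7 9 11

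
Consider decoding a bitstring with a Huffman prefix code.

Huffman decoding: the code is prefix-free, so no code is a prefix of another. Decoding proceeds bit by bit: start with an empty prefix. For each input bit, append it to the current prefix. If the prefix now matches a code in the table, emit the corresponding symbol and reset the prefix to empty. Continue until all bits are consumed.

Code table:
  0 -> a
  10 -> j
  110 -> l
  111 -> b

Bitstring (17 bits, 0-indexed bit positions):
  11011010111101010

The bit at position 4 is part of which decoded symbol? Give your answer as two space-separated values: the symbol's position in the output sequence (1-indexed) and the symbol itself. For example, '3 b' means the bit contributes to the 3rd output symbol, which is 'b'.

Answer: 2 l

Derivation:
Bit 0: prefix='1' (no match yet)
Bit 1: prefix='11' (no match yet)
Bit 2: prefix='110' -> emit 'l', reset
Bit 3: prefix='1' (no match yet)
Bit 4: prefix='11' (no match yet)
Bit 5: prefix='110' -> emit 'l', reset
Bit 6: prefix='1' (no match yet)
Bit 7: prefix='10' -> emit 'j', reset
Bit 8: prefix='1' (no match yet)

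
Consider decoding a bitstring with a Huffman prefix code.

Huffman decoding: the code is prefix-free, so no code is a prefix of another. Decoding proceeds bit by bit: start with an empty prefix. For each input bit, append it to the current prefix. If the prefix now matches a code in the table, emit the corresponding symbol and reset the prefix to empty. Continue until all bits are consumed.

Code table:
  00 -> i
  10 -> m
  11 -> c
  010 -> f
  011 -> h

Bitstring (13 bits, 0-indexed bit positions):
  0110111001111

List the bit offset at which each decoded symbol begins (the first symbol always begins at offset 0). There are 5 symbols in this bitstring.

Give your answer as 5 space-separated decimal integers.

Answer: 0 3 6 8 11

Derivation:
Bit 0: prefix='0' (no match yet)
Bit 1: prefix='01' (no match yet)
Bit 2: prefix='011' -> emit 'h', reset
Bit 3: prefix='0' (no match yet)
Bit 4: prefix='01' (no match yet)
Bit 5: prefix='011' -> emit 'h', reset
Bit 6: prefix='1' (no match yet)
Bit 7: prefix='10' -> emit 'm', reset
Bit 8: prefix='0' (no match yet)
Bit 9: prefix='01' (no match yet)
Bit 10: prefix='011' -> emit 'h', reset
Bit 11: prefix='1' (no match yet)
Bit 12: prefix='11' -> emit 'c', reset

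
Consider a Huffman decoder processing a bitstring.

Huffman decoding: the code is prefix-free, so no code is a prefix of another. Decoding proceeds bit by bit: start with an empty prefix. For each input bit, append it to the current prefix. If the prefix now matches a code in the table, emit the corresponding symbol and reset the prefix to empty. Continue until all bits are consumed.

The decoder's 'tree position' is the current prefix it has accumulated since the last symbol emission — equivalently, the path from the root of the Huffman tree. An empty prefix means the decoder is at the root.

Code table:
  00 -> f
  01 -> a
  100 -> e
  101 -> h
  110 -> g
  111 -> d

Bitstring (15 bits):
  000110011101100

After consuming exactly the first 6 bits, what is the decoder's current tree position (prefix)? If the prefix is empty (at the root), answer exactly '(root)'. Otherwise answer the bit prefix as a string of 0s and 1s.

Answer: 10

Derivation:
Bit 0: prefix='0' (no match yet)
Bit 1: prefix='00' -> emit 'f', reset
Bit 2: prefix='0' (no match yet)
Bit 3: prefix='01' -> emit 'a', reset
Bit 4: prefix='1' (no match yet)
Bit 5: prefix='10' (no match yet)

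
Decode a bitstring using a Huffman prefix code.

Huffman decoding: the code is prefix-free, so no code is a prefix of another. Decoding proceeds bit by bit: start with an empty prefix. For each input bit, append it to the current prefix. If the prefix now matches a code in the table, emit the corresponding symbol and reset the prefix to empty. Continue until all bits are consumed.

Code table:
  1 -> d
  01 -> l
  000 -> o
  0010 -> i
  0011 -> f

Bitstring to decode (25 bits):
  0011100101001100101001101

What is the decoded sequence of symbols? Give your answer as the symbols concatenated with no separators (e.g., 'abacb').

Answer: fdidfidfl

Derivation:
Bit 0: prefix='0' (no match yet)
Bit 1: prefix='00' (no match yet)
Bit 2: prefix='001' (no match yet)
Bit 3: prefix='0011' -> emit 'f', reset
Bit 4: prefix='1' -> emit 'd', reset
Bit 5: prefix='0' (no match yet)
Bit 6: prefix='00' (no match yet)
Bit 7: prefix='001' (no match yet)
Bit 8: prefix='0010' -> emit 'i', reset
Bit 9: prefix='1' -> emit 'd', reset
Bit 10: prefix='0' (no match yet)
Bit 11: prefix='00' (no match yet)
Bit 12: prefix='001' (no match yet)
Bit 13: prefix='0011' -> emit 'f', reset
Bit 14: prefix='0' (no match yet)
Bit 15: prefix='00' (no match yet)
Bit 16: prefix='001' (no match yet)
Bit 17: prefix='0010' -> emit 'i', reset
Bit 18: prefix='1' -> emit 'd', reset
Bit 19: prefix='0' (no match yet)
Bit 20: prefix='00' (no match yet)
Bit 21: prefix='001' (no match yet)
Bit 22: prefix='0011' -> emit 'f', reset
Bit 23: prefix='0' (no match yet)
Bit 24: prefix='01' -> emit 'l', reset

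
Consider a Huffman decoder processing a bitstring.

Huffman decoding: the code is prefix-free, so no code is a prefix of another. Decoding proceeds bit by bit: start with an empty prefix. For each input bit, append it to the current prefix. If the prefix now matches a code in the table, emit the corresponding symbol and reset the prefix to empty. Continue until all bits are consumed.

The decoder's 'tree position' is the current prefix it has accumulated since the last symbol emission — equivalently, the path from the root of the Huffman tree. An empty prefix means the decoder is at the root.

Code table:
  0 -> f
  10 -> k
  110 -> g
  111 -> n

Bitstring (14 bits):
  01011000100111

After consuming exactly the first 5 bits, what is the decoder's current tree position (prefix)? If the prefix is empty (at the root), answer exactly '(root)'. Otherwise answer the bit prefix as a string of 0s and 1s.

Bit 0: prefix='0' -> emit 'f', reset
Bit 1: prefix='1' (no match yet)
Bit 2: prefix='10' -> emit 'k', reset
Bit 3: prefix='1' (no match yet)
Bit 4: prefix='11' (no match yet)

Answer: 11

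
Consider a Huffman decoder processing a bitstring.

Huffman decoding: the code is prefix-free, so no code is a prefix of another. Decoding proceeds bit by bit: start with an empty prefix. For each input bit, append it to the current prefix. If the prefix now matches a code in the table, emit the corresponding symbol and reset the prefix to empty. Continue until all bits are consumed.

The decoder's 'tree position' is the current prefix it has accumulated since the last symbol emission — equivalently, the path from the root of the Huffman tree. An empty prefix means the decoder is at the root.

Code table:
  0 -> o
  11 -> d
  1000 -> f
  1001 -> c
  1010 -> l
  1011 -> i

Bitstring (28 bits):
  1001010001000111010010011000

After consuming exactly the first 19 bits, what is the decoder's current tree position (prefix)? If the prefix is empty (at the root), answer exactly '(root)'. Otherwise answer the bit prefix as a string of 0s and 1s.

Answer: (root)

Derivation:
Bit 0: prefix='1' (no match yet)
Bit 1: prefix='10' (no match yet)
Bit 2: prefix='100' (no match yet)
Bit 3: prefix='1001' -> emit 'c', reset
Bit 4: prefix='0' -> emit 'o', reset
Bit 5: prefix='1' (no match yet)
Bit 6: prefix='10' (no match yet)
Bit 7: prefix='100' (no match yet)
Bit 8: prefix='1000' -> emit 'f', reset
Bit 9: prefix='1' (no match yet)
Bit 10: prefix='10' (no match yet)
Bit 11: prefix='100' (no match yet)
Bit 12: prefix='1000' -> emit 'f', reset
Bit 13: prefix='1' (no match yet)
Bit 14: prefix='11' -> emit 'd', reset
Bit 15: prefix='1' (no match yet)
Bit 16: prefix='10' (no match yet)
Bit 17: prefix='101' (no match yet)
Bit 18: prefix='1010' -> emit 'l', reset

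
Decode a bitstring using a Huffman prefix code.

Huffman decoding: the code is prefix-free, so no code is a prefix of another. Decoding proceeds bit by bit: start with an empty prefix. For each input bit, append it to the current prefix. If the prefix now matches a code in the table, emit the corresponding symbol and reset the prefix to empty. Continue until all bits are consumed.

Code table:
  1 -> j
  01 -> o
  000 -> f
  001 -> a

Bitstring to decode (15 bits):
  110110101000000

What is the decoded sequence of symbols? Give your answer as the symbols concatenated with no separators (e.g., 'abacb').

Answer: jjojooff

Derivation:
Bit 0: prefix='1' -> emit 'j', reset
Bit 1: prefix='1' -> emit 'j', reset
Bit 2: prefix='0' (no match yet)
Bit 3: prefix='01' -> emit 'o', reset
Bit 4: prefix='1' -> emit 'j', reset
Bit 5: prefix='0' (no match yet)
Bit 6: prefix='01' -> emit 'o', reset
Bit 7: prefix='0' (no match yet)
Bit 8: prefix='01' -> emit 'o', reset
Bit 9: prefix='0' (no match yet)
Bit 10: prefix='00' (no match yet)
Bit 11: prefix='000' -> emit 'f', reset
Bit 12: prefix='0' (no match yet)
Bit 13: prefix='00' (no match yet)
Bit 14: prefix='000' -> emit 'f', reset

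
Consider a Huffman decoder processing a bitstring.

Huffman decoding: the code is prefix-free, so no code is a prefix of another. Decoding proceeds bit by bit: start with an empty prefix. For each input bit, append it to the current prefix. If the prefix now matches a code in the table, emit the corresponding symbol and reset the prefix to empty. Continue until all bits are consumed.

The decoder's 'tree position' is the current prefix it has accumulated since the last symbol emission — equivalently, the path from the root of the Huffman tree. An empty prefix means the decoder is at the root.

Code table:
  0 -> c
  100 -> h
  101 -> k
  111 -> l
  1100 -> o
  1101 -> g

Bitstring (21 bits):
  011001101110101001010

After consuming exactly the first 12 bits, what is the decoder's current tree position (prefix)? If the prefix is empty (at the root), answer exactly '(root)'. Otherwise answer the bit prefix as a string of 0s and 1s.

Answer: 110

Derivation:
Bit 0: prefix='0' -> emit 'c', reset
Bit 1: prefix='1' (no match yet)
Bit 2: prefix='11' (no match yet)
Bit 3: prefix='110' (no match yet)
Bit 4: prefix='1100' -> emit 'o', reset
Bit 5: prefix='1' (no match yet)
Bit 6: prefix='11' (no match yet)
Bit 7: prefix='110' (no match yet)
Bit 8: prefix='1101' -> emit 'g', reset
Bit 9: prefix='1' (no match yet)
Bit 10: prefix='11' (no match yet)
Bit 11: prefix='110' (no match yet)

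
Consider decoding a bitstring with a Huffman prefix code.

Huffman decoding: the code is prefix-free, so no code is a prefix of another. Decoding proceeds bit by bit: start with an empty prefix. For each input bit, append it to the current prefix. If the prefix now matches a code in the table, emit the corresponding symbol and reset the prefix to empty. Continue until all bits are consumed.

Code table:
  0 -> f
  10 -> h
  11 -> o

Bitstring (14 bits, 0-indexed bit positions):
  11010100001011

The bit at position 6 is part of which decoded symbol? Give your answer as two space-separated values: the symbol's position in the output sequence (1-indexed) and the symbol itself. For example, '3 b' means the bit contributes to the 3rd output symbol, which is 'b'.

Answer: 4 h

Derivation:
Bit 0: prefix='1' (no match yet)
Bit 1: prefix='11' -> emit 'o', reset
Bit 2: prefix='0' -> emit 'f', reset
Bit 3: prefix='1' (no match yet)
Bit 4: prefix='10' -> emit 'h', reset
Bit 5: prefix='1' (no match yet)
Bit 6: prefix='10' -> emit 'h', reset
Bit 7: prefix='0' -> emit 'f', reset
Bit 8: prefix='0' -> emit 'f', reset
Bit 9: prefix='0' -> emit 'f', reset
Bit 10: prefix='1' (no match yet)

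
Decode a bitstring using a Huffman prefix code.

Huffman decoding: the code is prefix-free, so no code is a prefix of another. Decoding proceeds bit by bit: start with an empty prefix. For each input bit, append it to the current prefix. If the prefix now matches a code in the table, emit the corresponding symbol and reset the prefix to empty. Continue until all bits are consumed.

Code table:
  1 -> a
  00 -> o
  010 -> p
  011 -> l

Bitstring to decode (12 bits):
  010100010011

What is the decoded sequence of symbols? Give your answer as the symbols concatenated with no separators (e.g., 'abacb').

Bit 0: prefix='0' (no match yet)
Bit 1: prefix='01' (no match yet)
Bit 2: prefix='010' -> emit 'p', reset
Bit 3: prefix='1' -> emit 'a', reset
Bit 4: prefix='0' (no match yet)
Bit 5: prefix='00' -> emit 'o', reset
Bit 6: prefix='0' (no match yet)
Bit 7: prefix='01' (no match yet)
Bit 8: prefix='010' -> emit 'p', reset
Bit 9: prefix='0' (no match yet)
Bit 10: prefix='01' (no match yet)
Bit 11: prefix='011' -> emit 'l', reset

Answer: paopl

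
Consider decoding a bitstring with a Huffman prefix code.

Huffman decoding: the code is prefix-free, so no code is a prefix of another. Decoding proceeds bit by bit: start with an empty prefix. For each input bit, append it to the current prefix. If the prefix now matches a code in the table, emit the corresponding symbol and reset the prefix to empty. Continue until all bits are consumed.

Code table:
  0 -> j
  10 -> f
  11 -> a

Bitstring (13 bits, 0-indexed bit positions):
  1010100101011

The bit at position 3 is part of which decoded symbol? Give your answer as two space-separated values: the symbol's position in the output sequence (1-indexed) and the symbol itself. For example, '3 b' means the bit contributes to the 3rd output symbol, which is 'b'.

Answer: 2 f

Derivation:
Bit 0: prefix='1' (no match yet)
Bit 1: prefix='10' -> emit 'f', reset
Bit 2: prefix='1' (no match yet)
Bit 3: prefix='10' -> emit 'f', reset
Bit 4: prefix='1' (no match yet)
Bit 5: prefix='10' -> emit 'f', reset
Bit 6: prefix='0' -> emit 'j', reset
Bit 7: prefix='1' (no match yet)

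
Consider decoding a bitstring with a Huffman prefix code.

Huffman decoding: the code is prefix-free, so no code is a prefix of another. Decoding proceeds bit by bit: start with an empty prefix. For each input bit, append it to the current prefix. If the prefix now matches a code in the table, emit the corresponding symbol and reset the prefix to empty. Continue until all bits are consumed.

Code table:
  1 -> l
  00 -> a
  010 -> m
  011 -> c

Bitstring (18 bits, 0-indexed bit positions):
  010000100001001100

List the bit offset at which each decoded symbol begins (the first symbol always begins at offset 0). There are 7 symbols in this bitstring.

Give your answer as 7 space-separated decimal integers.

Bit 0: prefix='0' (no match yet)
Bit 1: prefix='01' (no match yet)
Bit 2: prefix='010' -> emit 'm', reset
Bit 3: prefix='0' (no match yet)
Bit 4: prefix='00' -> emit 'a', reset
Bit 5: prefix='0' (no match yet)
Bit 6: prefix='01' (no match yet)
Bit 7: prefix='010' -> emit 'm', reset
Bit 8: prefix='0' (no match yet)
Bit 9: prefix='00' -> emit 'a', reset
Bit 10: prefix='0' (no match yet)
Bit 11: prefix='01' (no match yet)
Bit 12: prefix='010' -> emit 'm', reset
Bit 13: prefix='0' (no match yet)
Bit 14: prefix='01' (no match yet)
Bit 15: prefix='011' -> emit 'c', reset
Bit 16: prefix='0' (no match yet)
Bit 17: prefix='00' -> emit 'a', reset

Answer: 0 3 5 8 10 13 16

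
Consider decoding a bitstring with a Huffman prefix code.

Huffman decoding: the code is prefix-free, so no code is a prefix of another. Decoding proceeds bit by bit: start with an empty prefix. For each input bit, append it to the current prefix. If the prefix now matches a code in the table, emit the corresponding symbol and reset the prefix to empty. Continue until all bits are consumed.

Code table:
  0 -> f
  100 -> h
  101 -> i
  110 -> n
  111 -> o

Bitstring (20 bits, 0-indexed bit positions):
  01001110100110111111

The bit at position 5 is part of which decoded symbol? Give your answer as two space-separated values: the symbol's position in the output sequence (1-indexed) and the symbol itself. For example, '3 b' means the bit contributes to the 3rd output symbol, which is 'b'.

Bit 0: prefix='0' -> emit 'f', reset
Bit 1: prefix='1' (no match yet)
Bit 2: prefix='10' (no match yet)
Bit 3: prefix='100' -> emit 'h', reset
Bit 4: prefix='1' (no match yet)
Bit 5: prefix='11' (no match yet)
Bit 6: prefix='111' -> emit 'o', reset
Bit 7: prefix='0' -> emit 'f', reset
Bit 8: prefix='1' (no match yet)
Bit 9: prefix='10' (no match yet)

Answer: 3 o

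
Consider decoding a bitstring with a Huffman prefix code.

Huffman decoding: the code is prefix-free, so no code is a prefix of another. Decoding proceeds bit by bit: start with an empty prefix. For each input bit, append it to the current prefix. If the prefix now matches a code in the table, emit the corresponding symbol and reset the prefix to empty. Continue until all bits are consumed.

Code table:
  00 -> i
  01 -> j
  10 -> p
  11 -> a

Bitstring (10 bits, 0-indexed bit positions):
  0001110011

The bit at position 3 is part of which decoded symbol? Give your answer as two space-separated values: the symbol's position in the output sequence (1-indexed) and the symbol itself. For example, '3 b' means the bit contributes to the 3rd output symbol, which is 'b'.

Bit 0: prefix='0' (no match yet)
Bit 1: prefix='00' -> emit 'i', reset
Bit 2: prefix='0' (no match yet)
Bit 3: prefix='01' -> emit 'j', reset
Bit 4: prefix='1' (no match yet)
Bit 5: prefix='11' -> emit 'a', reset
Bit 6: prefix='0' (no match yet)
Bit 7: prefix='00' -> emit 'i', reset

Answer: 2 j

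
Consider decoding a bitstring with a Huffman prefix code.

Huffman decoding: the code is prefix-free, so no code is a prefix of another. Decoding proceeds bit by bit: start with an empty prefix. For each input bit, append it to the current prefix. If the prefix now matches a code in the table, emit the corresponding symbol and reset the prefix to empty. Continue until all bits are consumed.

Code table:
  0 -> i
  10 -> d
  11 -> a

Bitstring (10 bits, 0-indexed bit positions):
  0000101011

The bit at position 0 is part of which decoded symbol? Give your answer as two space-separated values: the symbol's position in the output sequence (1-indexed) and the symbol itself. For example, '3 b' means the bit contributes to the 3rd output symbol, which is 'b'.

Bit 0: prefix='0' -> emit 'i', reset
Bit 1: prefix='0' -> emit 'i', reset
Bit 2: prefix='0' -> emit 'i', reset
Bit 3: prefix='0' -> emit 'i', reset
Bit 4: prefix='1' (no match yet)

Answer: 1 i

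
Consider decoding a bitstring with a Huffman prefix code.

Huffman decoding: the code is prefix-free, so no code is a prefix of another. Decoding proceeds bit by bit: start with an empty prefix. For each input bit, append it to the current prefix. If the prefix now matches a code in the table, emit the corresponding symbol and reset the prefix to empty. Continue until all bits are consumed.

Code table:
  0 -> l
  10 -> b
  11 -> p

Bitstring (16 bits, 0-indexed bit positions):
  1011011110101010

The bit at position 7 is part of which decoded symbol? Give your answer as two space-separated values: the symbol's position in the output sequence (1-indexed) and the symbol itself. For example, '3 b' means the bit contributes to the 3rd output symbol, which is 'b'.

Answer: 5 p

Derivation:
Bit 0: prefix='1' (no match yet)
Bit 1: prefix='10' -> emit 'b', reset
Bit 2: prefix='1' (no match yet)
Bit 3: prefix='11' -> emit 'p', reset
Bit 4: prefix='0' -> emit 'l', reset
Bit 5: prefix='1' (no match yet)
Bit 6: prefix='11' -> emit 'p', reset
Bit 7: prefix='1' (no match yet)
Bit 8: prefix='11' -> emit 'p', reset
Bit 9: prefix='0' -> emit 'l', reset
Bit 10: prefix='1' (no match yet)
Bit 11: prefix='10' -> emit 'b', reset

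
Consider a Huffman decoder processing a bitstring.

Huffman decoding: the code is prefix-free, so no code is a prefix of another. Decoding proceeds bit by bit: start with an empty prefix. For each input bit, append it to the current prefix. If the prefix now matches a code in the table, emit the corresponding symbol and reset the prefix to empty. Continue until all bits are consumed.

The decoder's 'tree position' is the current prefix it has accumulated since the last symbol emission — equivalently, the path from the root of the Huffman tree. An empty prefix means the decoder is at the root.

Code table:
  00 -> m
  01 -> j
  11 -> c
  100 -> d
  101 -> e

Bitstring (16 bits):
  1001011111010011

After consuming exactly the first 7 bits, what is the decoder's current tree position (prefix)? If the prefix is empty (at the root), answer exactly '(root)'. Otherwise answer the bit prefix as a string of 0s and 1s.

Bit 0: prefix='1' (no match yet)
Bit 1: prefix='10' (no match yet)
Bit 2: prefix='100' -> emit 'd', reset
Bit 3: prefix='1' (no match yet)
Bit 4: prefix='10' (no match yet)
Bit 5: prefix='101' -> emit 'e', reset
Bit 6: prefix='1' (no match yet)

Answer: 1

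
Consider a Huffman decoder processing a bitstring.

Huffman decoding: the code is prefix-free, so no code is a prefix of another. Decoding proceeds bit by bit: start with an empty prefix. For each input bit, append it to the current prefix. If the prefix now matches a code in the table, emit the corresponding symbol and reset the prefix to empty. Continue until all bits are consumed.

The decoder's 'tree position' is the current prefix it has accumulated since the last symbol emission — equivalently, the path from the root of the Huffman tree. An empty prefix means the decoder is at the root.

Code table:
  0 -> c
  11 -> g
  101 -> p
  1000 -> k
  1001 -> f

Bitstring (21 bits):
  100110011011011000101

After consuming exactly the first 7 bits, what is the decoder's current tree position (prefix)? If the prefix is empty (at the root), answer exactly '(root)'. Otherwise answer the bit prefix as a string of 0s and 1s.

Answer: 100

Derivation:
Bit 0: prefix='1' (no match yet)
Bit 1: prefix='10' (no match yet)
Bit 2: prefix='100' (no match yet)
Bit 3: prefix='1001' -> emit 'f', reset
Bit 4: prefix='1' (no match yet)
Bit 5: prefix='10' (no match yet)
Bit 6: prefix='100' (no match yet)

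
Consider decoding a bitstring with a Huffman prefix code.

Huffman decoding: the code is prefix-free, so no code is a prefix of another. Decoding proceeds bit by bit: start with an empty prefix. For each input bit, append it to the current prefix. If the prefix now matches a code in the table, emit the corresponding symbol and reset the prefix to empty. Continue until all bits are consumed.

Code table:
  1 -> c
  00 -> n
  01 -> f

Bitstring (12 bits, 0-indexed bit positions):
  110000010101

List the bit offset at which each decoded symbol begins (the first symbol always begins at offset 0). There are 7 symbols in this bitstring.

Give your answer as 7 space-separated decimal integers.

Bit 0: prefix='1' -> emit 'c', reset
Bit 1: prefix='1' -> emit 'c', reset
Bit 2: prefix='0' (no match yet)
Bit 3: prefix='00' -> emit 'n', reset
Bit 4: prefix='0' (no match yet)
Bit 5: prefix='00' -> emit 'n', reset
Bit 6: prefix='0' (no match yet)
Bit 7: prefix='01' -> emit 'f', reset
Bit 8: prefix='0' (no match yet)
Bit 9: prefix='01' -> emit 'f', reset
Bit 10: prefix='0' (no match yet)
Bit 11: prefix='01' -> emit 'f', reset

Answer: 0 1 2 4 6 8 10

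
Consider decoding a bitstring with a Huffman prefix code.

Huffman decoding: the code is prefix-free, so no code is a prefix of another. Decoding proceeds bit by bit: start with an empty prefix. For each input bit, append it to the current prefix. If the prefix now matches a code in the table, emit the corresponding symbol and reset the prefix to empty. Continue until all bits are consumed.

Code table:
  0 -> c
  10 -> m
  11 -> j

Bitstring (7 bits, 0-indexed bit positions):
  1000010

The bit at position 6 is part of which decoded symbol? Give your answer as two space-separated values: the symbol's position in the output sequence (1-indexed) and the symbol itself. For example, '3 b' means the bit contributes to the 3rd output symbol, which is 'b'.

Bit 0: prefix='1' (no match yet)
Bit 1: prefix='10' -> emit 'm', reset
Bit 2: prefix='0' -> emit 'c', reset
Bit 3: prefix='0' -> emit 'c', reset
Bit 4: prefix='0' -> emit 'c', reset
Bit 5: prefix='1' (no match yet)
Bit 6: prefix='10' -> emit 'm', reset

Answer: 5 m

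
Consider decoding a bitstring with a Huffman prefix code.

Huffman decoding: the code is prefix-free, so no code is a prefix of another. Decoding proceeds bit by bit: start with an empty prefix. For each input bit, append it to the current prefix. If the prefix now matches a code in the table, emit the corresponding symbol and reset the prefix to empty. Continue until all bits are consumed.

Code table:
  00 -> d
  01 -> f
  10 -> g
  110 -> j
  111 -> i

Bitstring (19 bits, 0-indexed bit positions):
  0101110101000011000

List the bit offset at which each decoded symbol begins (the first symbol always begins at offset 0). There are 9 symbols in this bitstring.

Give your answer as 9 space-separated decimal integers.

Bit 0: prefix='0' (no match yet)
Bit 1: prefix='01' -> emit 'f', reset
Bit 2: prefix='0' (no match yet)
Bit 3: prefix='01' -> emit 'f', reset
Bit 4: prefix='1' (no match yet)
Bit 5: prefix='11' (no match yet)
Bit 6: prefix='110' -> emit 'j', reset
Bit 7: prefix='1' (no match yet)
Bit 8: prefix='10' -> emit 'g', reset
Bit 9: prefix='1' (no match yet)
Bit 10: prefix='10' -> emit 'g', reset
Bit 11: prefix='0' (no match yet)
Bit 12: prefix='00' -> emit 'd', reset
Bit 13: prefix='0' (no match yet)
Bit 14: prefix='01' -> emit 'f', reset
Bit 15: prefix='1' (no match yet)
Bit 16: prefix='10' -> emit 'g', reset
Bit 17: prefix='0' (no match yet)
Bit 18: prefix='00' -> emit 'd', reset

Answer: 0 2 4 7 9 11 13 15 17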